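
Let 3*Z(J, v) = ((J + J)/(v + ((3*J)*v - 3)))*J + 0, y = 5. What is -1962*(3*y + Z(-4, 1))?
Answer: -195546/7 ≈ -27935.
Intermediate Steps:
Z(J, v) = 2*J**2/(3*(-3 + v + 3*J*v)) (Z(J, v) = (((J + J)/(v + ((3*J)*v - 3)))*J + 0)/3 = (((2*J)/(v + (3*J*v - 3)))*J + 0)/3 = (((2*J)/(v + (-3 + 3*J*v)))*J + 0)/3 = (((2*J)/(-3 + v + 3*J*v))*J + 0)/3 = ((2*J/(-3 + v + 3*J*v))*J + 0)/3 = (2*J**2/(-3 + v + 3*J*v) + 0)/3 = (2*J**2/(-3 + v + 3*J*v))/3 = 2*J**2/(3*(-3 + v + 3*J*v)))
-1962*(3*y + Z(-4, 1)) = -1962*(3*5 + (2/3)*(-4)**2/(-3 + 1 + 3*(-4)*1)) = -1962*(15 + (2/3)*16/(-3 + 1 - 12)) = -1962*(15 + (2/3)*16/(-14)) = -1962*(15 + (2/3)*16*(-1/14)) = -1962*(15 - 16/21) = -1962*299/21 = -195546/7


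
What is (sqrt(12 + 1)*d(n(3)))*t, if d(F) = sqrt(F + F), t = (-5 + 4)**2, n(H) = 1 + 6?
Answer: sqrt(182) ≈ 13.491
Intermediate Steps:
n(H) = 7
t = 1 (t = (-1)**2 = 1)
d(F) = sqrt(2)*sqrt(F) (d(F) = sqrt(2*F) = sqrt(2)*sqrt(F))
(sqrt(12 + 1)*d(n(3)))*t = (sqrt(12 + 1)*(sqrt(2)*sqrt(7)))*1 = (sqrt(13)*sqrt(14))*1 = sqrt(182)*1 = sqrt(182)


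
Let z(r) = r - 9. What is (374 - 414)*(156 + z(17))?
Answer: -6560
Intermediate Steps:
z(r) = -9 + r
(374 - 414)*(156 + z(17)) = (374 - 414)*(156 + (-9 + 17)) = -40*(156 + 8) = -40*164 = -6560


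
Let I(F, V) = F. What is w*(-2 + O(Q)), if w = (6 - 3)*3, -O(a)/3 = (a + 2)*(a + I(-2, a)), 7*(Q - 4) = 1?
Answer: -18297/49 ≈ -373.41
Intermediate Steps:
Q = 29/7 (Q = 4 + (1/7)*1 = 4 + 1/7 = 29/7 ≈ 4.1429)
O(a) = -3*(-2 + a)*(2 + a) (O(a) = -3*(a + 2)*(a - 2) = -3*(2 + a)*(-2 + a) = -3*(-2 + a)*(2 + a))
w = 9 (w = 3*3 = 9)
w*(-2 + O(Q)) = 9*(-2 + (12 - 3*(29/7)**2)) = 9*(-2 + (12 - 3*841/49)) = 9*(-2 + (12 - 2523/49)) = 9*(-2 - 1935/49) = 9*(-2033/49) = -18297/49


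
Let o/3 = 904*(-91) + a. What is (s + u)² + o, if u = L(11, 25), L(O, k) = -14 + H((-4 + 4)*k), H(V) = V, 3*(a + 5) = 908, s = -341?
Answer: -119874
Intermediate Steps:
a = 893/3 (a = -5 + (⅓)*908 = -5 + 908/3 = 893/3 ≈ 297.67)
L(O, k) = -14 (L(O, k) = -14 + (-4 + 4)*k = -14 + 0*k = -14 + 0 = -14)
o = -245899 (o = 3*(904*(-91) + 893/3) = 3*(-82264 + 893/3) = 3*(-245899/3) = -245899)
u = -14
(s + u)² + o = (-341 - 14)² - 245899 = (-355)² - 245899 = 126025 - 245899 = -119874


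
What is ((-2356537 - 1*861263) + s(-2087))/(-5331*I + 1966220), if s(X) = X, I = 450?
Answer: 3219887/432730 ≈ 7.4409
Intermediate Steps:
((-2356537 - 1*861263) + s(-2087))/(-5331*I + 1966220) = ((-2356537 - 1*861263) - 2087)/(-5331*450 + 1966220) = ((-2356537 - 861263) - 2087)/(-2398950 + 1966220) = (-3217800 - 2087)/(-432730) = -3219887*(-1/432730) = 3219887/432730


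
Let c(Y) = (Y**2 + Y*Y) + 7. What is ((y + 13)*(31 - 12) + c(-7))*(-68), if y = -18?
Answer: -680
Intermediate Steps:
c(Y) = 7 + 2*Y**2 (c(Y) = (Y**2 + Y**2) + 7 = 2*Y**2 + 7 = 7 + 2*Y**2)
((y + 13)*(31 - 12) + c(-7))*(-68) = ((-18 + 13)*(31 - 12) + (7 + 2*(-7)**2))*(-68) = (-5*19 + (7 + 2*49))*(-68) = (-95 + (7 + 98))*(-68) = (-95 + 105)*(-68) = 10*(-68) = -680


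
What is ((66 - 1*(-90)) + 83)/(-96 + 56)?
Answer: -239/40 ≈ -5.9750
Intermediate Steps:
((66 - 1*(-90)) + 83)/(-96 + 56) = ((66 + 90) + 83)/(-40) = (156 + 83)*(-1/40) = 239*(-1/40) = -239/40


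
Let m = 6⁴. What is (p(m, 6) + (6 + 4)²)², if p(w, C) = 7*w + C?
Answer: 84235684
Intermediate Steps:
m = 1296
p(w, C) = C + 7*w
(p(m, 6) + (6 + 4)²)² = ((6 + 7*1296) + (6 + 4)²)² = ((6 + 9072) + 10²)² = (9078 + 100)² = 9178² = 84235684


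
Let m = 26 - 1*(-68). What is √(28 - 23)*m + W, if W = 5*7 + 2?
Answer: 37 + 94*√5 ≈ 247.19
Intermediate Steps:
W = 37 (W = 35 + 2 = 37)
m = 94 (m = 26 + 68 = 94)
√(28 - 23)*m + W = √(28 - 23)*94 + 37 = √5*94 + 37 = 94*√5 + 37 = 37 + 94*√5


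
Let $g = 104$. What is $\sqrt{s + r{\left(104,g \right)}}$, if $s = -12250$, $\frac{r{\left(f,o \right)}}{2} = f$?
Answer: $3 i \sqrt{1338} \approx 109.74 i$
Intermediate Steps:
$r{\left(f,o \right)} = 2 f$
$\sqrt{s + r{\left(104,g \right)}} = \sqrt{-12250 + 2 \cdot 104} = \sqrt{-12250 + 208} = \sqrt{-12042} = 3 i \sqrt{1338}$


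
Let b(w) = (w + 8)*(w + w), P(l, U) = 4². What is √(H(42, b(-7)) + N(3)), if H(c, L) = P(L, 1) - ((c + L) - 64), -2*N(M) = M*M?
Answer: √190/2 ≈ 6.8920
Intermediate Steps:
P(l, U) = 16
b(w) = 2*w*(8 + w) (b(w) = (8 + w)*(2*w) = 2*w*(8 + w))
N(M) = -M²/2 (N(M) = -M*M/2 = -M²/2)
H(c, L) = 80 - L - c (H(c, L) = 16 - ((c + L) - 64) = 16 - ((L + c) - 64) = 16 - (-64 + L + c) = 16 + (64 - L - c) = 80 - L - c)
√(H(42, b(-7)) + N(3)) = √((80 - 2*(-7)*(8 - 7) - 1*42) - ½*3²) = √((80 - 2*(-7) - 42) - ½*9) = √((80 - 1*(-14) - 42) - 9/2) = √((80 + 14 - 42) - 9/2) = √(52 - 9/2) = √(95/2) = √190/2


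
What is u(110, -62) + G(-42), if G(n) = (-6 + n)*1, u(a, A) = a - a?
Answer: -48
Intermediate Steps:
u(a, A) = 0
G(n) = -6 + n
u(110, -62) + G(-42) = 0 + (-6 - 42) = 0 - 48 = -48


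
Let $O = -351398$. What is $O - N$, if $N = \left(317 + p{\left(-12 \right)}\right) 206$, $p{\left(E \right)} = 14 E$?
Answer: $-382092$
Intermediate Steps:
$N = 30694$ ($N = \left(317 + 14 \left(-12\right)\right) 206 = \left(317 - 168\right) 206 = 149 \cdot 206 = 30694$)
$O - N = -351398 - 30694 = -382092$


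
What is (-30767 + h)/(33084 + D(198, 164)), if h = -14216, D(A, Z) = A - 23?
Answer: -44983/33259 ≈ -1.3525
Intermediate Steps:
D(A, Z) = -23 + A
(-30767 + h)/(33084 + D(198, 164)) = (-30767 - 14216)/(33084 + (-23 + 198)) = -44983/(33084 + 175) = -44983/33259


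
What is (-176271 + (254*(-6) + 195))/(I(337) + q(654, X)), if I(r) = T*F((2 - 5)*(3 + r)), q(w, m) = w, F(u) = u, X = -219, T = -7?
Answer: -29600/1299 ≈ -22.787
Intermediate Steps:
I(r) = 63 + 21*r (I(r) = -7*(2 - 5)*(3 + r) = -(-21)*(3 + r) = -7*(-9 - 3*r) = 63 + 21*r)
(-176271 + (254*(-6) + 195))/(I(337) + q(654, X)) = (-176271 + (254*(-6) + 195))/((63 + 21*337) + 654) = (-176271 + (-1524 + 195))/((63 + 7077) + 654) = (-176271 - 1329)/(7140 + 654) = -177600/7794 = -177600*1/7794 = -29600/1299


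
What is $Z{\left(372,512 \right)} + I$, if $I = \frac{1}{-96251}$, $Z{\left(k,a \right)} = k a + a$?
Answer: $\frac{18381630975}{96251} \approx 1.9098 \cdot 10^{5}$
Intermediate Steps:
$Z{\left(k,a \right)} = a + a k$ ($Z{\left(k,a \right)} = a k + a = a + a k$)
$I = - \frac{1}{96251} \approx -1.0389 \cdot 10^{-5}$
$Z{\left(372,512 \right)} + I = 512 \left(1 + 372\right) - \frac{1}{96251} = 512 \cdot 373 - \frac{1}{96251} = 190976 - \frac{1}{96251} = \frac{18381630975}{96251}$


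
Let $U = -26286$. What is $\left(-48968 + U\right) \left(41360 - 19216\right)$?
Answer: $-1666424576$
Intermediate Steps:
$\left(-48968 + U\right) \left(41360 - 19216\right) = \left(-48968 - 26286\right) \left(41360 - 19216\right) = \left(-75254\right) 22144 = -1666424576$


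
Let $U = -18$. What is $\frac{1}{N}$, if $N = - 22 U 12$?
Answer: $\frac{1}{4752} \approx 0.00021044$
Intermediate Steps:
$N = 4752$ ($N = \left(-22\right) \left(-18\right) 12 = 396 \cdot 12 = 4752$)
$\frac{1}{N} = \frac{1}{4752}$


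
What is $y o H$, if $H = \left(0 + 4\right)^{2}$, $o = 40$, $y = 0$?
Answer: $0$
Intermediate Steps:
$H = 16$ ($H = 4^{2} = 16$)
$y o H = 0 \cdot 40 \cdot 16 = 0 \cdot 16 = 0$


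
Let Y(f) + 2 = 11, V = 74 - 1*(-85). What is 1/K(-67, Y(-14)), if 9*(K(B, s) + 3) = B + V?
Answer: 9/65 ≈ 0.13846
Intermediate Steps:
V = 159 (V = 74 + 85 = 159)
Y(f) = 9 (Y(f) = -2 + 11 = 9)
K(B, s) = 44/3 + B/9 (K(B, s) = -3 + (B + 159)/9 = -3 + (159 + B)/9 = -3 + (53/3 + B/9) = 44/3 + B/9)
1/K(-67, Y(-14)) = 1/(44/3 + (⅑)*(-67)) = 1/(44/3 - 67/9) = 1/(65/9) = 9/65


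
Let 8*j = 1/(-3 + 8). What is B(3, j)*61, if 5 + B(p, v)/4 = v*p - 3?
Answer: -19337/10 ≈ -1933.7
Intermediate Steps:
j = 1/40 (j = 1/(8*(-3 + 8)) = (⅛)/5 = (⅛)*(⅕) = 1/40 ≈ 0.025000)
B(p, v) = -32 + 4*p*v (B(p, v) = -20 + 4*(v*p - 3) = -20 + 4*(p*v - 3) = -20 + 4*(-3 + p*v) = -20 + (-12 + 4*p*v) = -32 + 4*p*v)
B(3, j)*61 = (-32 + 4*3*(1/40))*61 = (-32 + 3/10)*61 = -317/10*61 = -19337/10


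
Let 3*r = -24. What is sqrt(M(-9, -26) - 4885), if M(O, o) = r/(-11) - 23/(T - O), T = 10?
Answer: I*sqrt(213402794)/209 ≈ 69.896*I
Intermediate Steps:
r = -8 (r = (1/3)*(-24) = -8)
M(O, o) = 8/11 - 23/(10 - O) (M(O, o) = -8/(-11) - 23/(10 - O) = -8*(-1/11) - 23/(10 - O) = 8/11 - 23/(10 - O))
sqrt(M(-9, -26) - 4885) = sqrt((173 + 8*(-9))/(11*(-10 - 9)) - 4885) = sqrt((1/11)*(173 - 72)/(-19) - 4885) = sqrt((1/11)*(-1/19)*101 - 4885) = sqrt(-101/209 - 4885) = sqrt(-1021066/209) = I*sqrt(213402794)/209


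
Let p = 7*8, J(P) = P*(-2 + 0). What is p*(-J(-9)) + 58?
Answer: -950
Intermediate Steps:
J(P) = -2*P (J(P) = P*(-2) = -2*P)
p = 56
p*(-J(-9)) + 58 = 56*(-(-2)*(-9)) + 58 = 56*(-1*18) + 58 = 56*(-18) + 58 = -1008 + 58 = -950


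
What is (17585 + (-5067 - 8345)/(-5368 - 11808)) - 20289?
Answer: -11607623/4294 ≈ -2703.2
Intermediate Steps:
(17585 + (-5067 - 8345)/(-5368 - 11808)) - 20289 = (17585 - 13412/(-17176)) - 20289 = (17585 - 13412*(-1/17176)) - 20289 = (17585 + 3353/4294) - 20289 = 75513343/4294 - 20289 = -11607623/4294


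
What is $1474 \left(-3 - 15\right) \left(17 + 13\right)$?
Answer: $-795960$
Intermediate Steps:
$1474 \left(-3 - 15\right) \left(17 + 13\right) = 1474 \left(\left(-18\right) 30\right) = 1474 \left(-540\right) = -795960$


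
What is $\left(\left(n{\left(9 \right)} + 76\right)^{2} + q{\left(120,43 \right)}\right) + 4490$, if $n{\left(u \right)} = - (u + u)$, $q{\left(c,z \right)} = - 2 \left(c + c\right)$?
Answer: $7374$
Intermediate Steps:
$q{\left(c,z \right)} = - 4 c$ ($q{\left(c,z \right)} = - 2 \cdot 2 c = - 4 c$)
$n{\left(u \right)} = - 2 u$
$\left(\left(n{\left(9 \right)} + 76\right)^{2} + q{\left(120,43 \right)}\right) + 4490 = \left(\left(\left(-2\right) 9 + 76\right)^{2} - 480\right) + 4490 = \left(\left(-18 + 76\right)^{2} - 480\right) + 4490 = \left(58^{2} - 480\right) + 4490 = \left(3364 - 480\right) + 4490 = 2884 + 4490 = 7374$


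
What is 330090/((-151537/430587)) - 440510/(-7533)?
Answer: -34536035126920/36823491 ≈ -9.3788e+5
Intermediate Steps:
330090/((-151537/430587)) - 440510/(-7533) = 330090/((-151537*1/430587)) - 440510*(-1/7533) = 330090/(-151537/430587) + 14210/243 = 330090*(-430587/151537) + 14210/243 = -142132462830/151537 + 14210/243 = -34536035126920/36823491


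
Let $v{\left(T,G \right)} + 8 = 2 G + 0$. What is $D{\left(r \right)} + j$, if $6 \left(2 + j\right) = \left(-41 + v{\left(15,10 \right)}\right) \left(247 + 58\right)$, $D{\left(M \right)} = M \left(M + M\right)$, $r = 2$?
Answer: $- \frac{8809}{6} \approx -1468.2$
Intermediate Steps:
$D{\left(M \right)} = 2 M^{2}$ ($D{\left(M \right)} = M 2 M = 2 M^{2}$)
$v{\left(T,G \right)} = -8 + 2 G$ ($v{\left(T,G \right)} = -8 + \left(2 G + 0\right) = -8 + 2 G$)
$j = - \frac{8857}{6}$ ($j = -2 + \frac{\left(-41 + \left(-8 + 2 \cdot 10\right)\right) \left(247 + 58\right)}{6} = -2 + \frac{\left(-41 + \left(-8 + 20\right)\right) 305}{6} = -2 + \frac{\left(-41 + 12\right) 305}{6} = -2 + \frac{\left(-29\right) 305}{6} = -2 + \frac{1}{6} \left(-8845\right) = -2 - \frac{8845}{6} = - \frac{8857}{6} \approx -1476.2$)
$D{\left(r \right)} + j = 2 \cdot 2^{2} - \frac{8857}{6} = 2 \cdot 4 - \frac{8857}{6} = 8 - \frac{8857}{6} = - \frac{8809}{6}$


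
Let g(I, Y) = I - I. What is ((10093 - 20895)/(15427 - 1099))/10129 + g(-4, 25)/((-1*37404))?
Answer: -5401/72564156 ≈ -7.4431e-5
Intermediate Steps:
g(I, Y) = 0
((10093 - 20895)/(15427 - 1099))/10129 + g(-4, 25)/((-1*37404)) = ((10093 - 20895)/(15427 - 1099))/10129 + 0/((-1*37404)) = -10802/14328*(1/10129) + 0/(-37404) = -10802*1/14328*(1/10129) + 0*(-1/37404) = -5401/7164*1/10129 + 0 = -5401/72564156 + 0 = -5401/72564156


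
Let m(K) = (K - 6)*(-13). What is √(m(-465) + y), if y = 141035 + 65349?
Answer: √212507 ≈ 460.98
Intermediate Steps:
y = 206384
m(K) = 78 - 13*K (m(K) = (-6 + K)*(-13) = 78 - 13*K)
√(m(-465) + y) = √((78 - 13*(-465)) + 206384) = √((78 + 6045) + 206384) = √(6123 + 206384) = √212507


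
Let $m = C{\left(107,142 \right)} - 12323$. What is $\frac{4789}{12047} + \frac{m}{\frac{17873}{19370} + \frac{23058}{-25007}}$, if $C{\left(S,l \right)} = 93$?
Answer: $- \frac{71366857352946261}{3814694597} \approx -1.8708 \cdot 10^{7}$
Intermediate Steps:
$m = -12230$ ($m = 93 - 12323 = -12230$)
$\frac{4789}{12047} + \frac{m}{\frac{17873}{19370} + \frac{23058}{-25007}} = \frac{4789}{12047} - \frac{12230}{\frac{17873}{19370} + \frac{23058}{-25007}} = 4789 \cdot \frac{1}{12047} - \frac{12230}{17873 \cdot \frac{1}{19370} + 23058 \left(- \frac{1}{25007}\right)} = \frac{4789}{12047} - \frac{12230}{\frac{17873}{19370} - \frac{23058}{25007}} = \frac{4789}{12047} - \frac{12230}{\frac{316651}{484385590}} = \frac{4789}{12047} - \frac{5924035765700}{316651} = - \frac{71366857352946261}{3814694597}$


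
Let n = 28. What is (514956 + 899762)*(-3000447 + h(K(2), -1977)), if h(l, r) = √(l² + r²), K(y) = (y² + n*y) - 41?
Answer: -4244786378946 + 1414718*√3908890 ≈ -4.2420e+12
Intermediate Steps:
K(y) = -41 + y² + 28*y (K(y) = (y² + 28*y) - 41 = -41 + y² + 28*y)
(514956 + 899762)*(-3000447 + h(K(2), -1977)) = (514956 + 899762)*(-3000447 + √((-41 + 2² + 28*2)² + (-1977)²)) = 1414718*(-3000447 + √((-41 + 4 + 56)² + 3908529)) = 1414718*(-3000447 + √(19² + 3908529)) = 1414718*(-3000447 + √(361 + 3908529)) = 1414718*(-3000447 + √3908890) = -4244786378946 + 1414718*√3908890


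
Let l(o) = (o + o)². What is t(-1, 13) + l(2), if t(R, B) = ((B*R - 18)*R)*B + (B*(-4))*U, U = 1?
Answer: 367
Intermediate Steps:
l(o) = 4*o² (l(o) = (2*o)² = 4*o²)
t(R, B) = -4*B + B*R*(-18 + B*R) (t(R, B) = ((B*R - 18)*R)*B + (B*(-4))*1 = ((-18 + B*R)*R)*B - 4*B*1 = (R*(-18 + B*R))*B - 4*B = B*R*(-18 + B*R) - 4*B = -4*B + B*R*(-18 + B*R))
t(-1, 13) + l(2) = 13*(-4 - 18*(-1) + 13*(-1)²) + 4*2² = 13*(-4 + 18 + 13*1) + 4*4 = 13*(-4 + 18 + 13) + 16 = 13*27 + 16 = 351 + 16 = 367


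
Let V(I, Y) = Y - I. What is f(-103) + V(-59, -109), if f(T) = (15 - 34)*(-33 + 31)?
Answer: -12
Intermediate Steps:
f(T) = 38 (f(T) = -19*(-2) = 38)
f(-103) + V(-59, -109) = 38 + (-109 - 1*(-59)) = 38 + (-109 + 59) = 38 - 50 = -12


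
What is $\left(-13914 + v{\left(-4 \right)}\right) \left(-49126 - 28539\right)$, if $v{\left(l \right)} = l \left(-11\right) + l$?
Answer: $1077524210$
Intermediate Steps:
$v{\left(l \right)} = - 10 l$ ($v{\left(l \right)} = - 11 l + l = - 10 l$)
$\left(-13914 + v{\left(-4 \right)}\right) \left(-49126 - 28539\right) = \left(-13914 - -40\right) \left(-49126 - 28539\right) = \left(-13914 + 40\right) \left(-77665\right) = \left(-13874\right) \left(-77665\right) = 1077524210$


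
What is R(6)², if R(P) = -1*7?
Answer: 49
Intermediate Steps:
R(P) = -7
R(6)² = (-7)² = 49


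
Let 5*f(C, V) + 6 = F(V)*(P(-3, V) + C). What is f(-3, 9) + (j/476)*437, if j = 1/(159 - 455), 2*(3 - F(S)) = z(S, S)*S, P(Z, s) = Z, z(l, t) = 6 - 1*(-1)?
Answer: 4649131/140896 ≈ 32.997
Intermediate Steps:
z(l, t) = 7 (z(l, t) = 6 + 1 = 7)
F(S) = 3 - 7*S/2
f(C, V) = -6/5 + (-3 + C)*(3 - 7*V/2)/5 (f(C, V) = -6/5 + ((3 - 7*V/2)*(-3 + C))/5 = -6/5 + ((-3 + C)*(3 - 7*V/2))/5 = -6/5 + (-3 + C)*(3 - 7*V/2)/5)
j = -1/296 (j = 1/(-296) = -1/296 ≈ -0.0033784)
f(-3, 9) + (j/476)*437 = (-3 + (21/10)*9 - ⅒*(-3)*(-6 + 7*9)) - 1/296/476*437 = (-3 + 189/10 - ⅒*(-3)*(-6 + 63)) - 1/296*1/476*437 = (-3 + 189/10 - ⅒*(-3)*57) - 1/140896*437 = (-3 + 189/10 + 171/10) - 437/140896 = 33 - 437/140896 = 4649131/140896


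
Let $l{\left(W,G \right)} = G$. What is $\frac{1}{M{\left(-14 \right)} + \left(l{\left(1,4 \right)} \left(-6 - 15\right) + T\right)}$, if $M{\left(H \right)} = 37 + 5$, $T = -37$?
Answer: $- \frac{1}{79} \approx -0.012658$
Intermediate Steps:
$M{\left(H \right)} = 42$
$\frac{1}{M{\left(-14 \right)} + \left(l{\left(1,4 \right)} \left(-6 - 15\right) + T\right)} = \frac{1}{42 + \left(4 \left(-6 - 15\right) - 37\right)} = \frac{1}{42 + \left(4 \left(-21\right) - 37\right)} = \frac{1}{42 - 121} = \frac{1}{-79} = - \frac{1}{79}$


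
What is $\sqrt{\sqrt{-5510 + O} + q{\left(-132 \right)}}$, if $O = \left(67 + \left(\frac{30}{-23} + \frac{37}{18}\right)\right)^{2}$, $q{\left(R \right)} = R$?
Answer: $\frac{\sqrt{-2513808 + 46 i \sqrt{157645559}}}{138} \approx 1.3113 + 11.564 i$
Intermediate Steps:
$O = \frac{786746401}{171396}$ ($O = \left(67 + \left(30 \left(- \frac{1}{23}\right) + 37 \cdot \frac{1}{18}\right)\right)^{2} = \left(67 + \left(- \frac{30}{23} + \frac{37}{18}\right)\right)^{2} = \left(67 + \frac{311}{414}\right)^{2} = \left(\frac{28049}{414}\right)^{2} = \frac{786746401}{171396} \approx 4590.2$)
$\sqrt{\sqrt{-5510 + O} + q{\left(-132 \right)}} = \sqrt{\sqrt{-5510 + \frac{786746401}{171396}} - 132} = \sqrt{\sqrt{- \frac{157645559}{171396}} - 132} = \sqrt{\frac{i \sqrt{157645559}}{414} - 132} = \sqrt{-132 + \frac{i \sqrt{157645559}}{414}}$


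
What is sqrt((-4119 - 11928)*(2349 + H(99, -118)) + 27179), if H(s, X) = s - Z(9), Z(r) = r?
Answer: I*sqrt(39111454) ≈ 6253.9*I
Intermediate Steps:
H(s, X) = -9 + s (H(s, X) = s - 1*9 = s - 9 = -9 + s)
sqrt((-4119 - 11928)*(2349 + H(99, -118)) + 27179) = sqrt((-4119 - 11928)*(2349 + (-9 + 99)) + 27179) = sqrt(-16047*(2349 + 90) + 27179) = sqrt(-16047*2439 + 27179) = sqrt(-39138633 + 27179) = sqrt(-39111454) = I*sqrt(39111454)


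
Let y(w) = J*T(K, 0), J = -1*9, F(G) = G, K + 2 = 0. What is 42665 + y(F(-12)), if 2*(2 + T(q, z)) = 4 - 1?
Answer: 85339/2 ≈ 42670.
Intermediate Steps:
K = -2 (K = -2 + 0 = -2)
T(q, z) = -½ (T(q, z) = -2 + (4 - 1)/2 = -2 + (½)*3 = -2 + 3/2 = -½)
J = -9
y(w) = 9/2 (y(w) = -9*(-½) = 9/2)
42665 + y(F(-12)) = 42665 + 9/2 = 85339/2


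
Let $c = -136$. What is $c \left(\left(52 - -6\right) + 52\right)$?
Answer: $-14960$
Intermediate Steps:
$c \left(\left(52 - -6\right) + 52\right) = - 136 \left(\left(52 - -6\right) + 52\right) = - 136 \left(\left(52 + 6\right) + 52\right) = - 136 \left(58 + 52\right) = \left(-136\right) 110 = -14960$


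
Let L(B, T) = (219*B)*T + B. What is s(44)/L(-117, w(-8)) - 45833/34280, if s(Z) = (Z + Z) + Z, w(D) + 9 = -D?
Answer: -194081923/145724280 ≈ -1.3318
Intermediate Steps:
w(D) = -9 - D
L(B, T) = B + 219*B*T (L(B, T) = 219*B*T + B = B + 219*B*T)
s(Z) = 3*Z (s(Z) = 2*Z + Z = 3*Z)
s(44)/L(-117, w(-8)) - 45833/34280 = (3*44)/((-117*(1 + 219*(-9 - 1*(-8))))) - 45833/34280 = 132/((-117*(1 + 219*(-9 + 8)))) - 45833*1/34280 = 132/((-117*(1 + 219*(-1)))) - 45833/34280 = 132/((-117*(1 - 219))) - 45833/34280 = 132/((-117*(-218))) - 45833/34280 = 132/25506 - 45833/34280 = 132*(1/25506) - 45833/34280 = 22/4251 - 45833/34280 = -194081923/145724280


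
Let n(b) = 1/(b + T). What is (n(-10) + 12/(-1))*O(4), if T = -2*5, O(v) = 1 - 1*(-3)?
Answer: -241/5 ≈ -48.200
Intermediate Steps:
O(v) = 4 (O(v) = 1 + 3 = 4)
T = -10
n(b) = 1/(-10 + b) (n(b) = 1/(b - 10) = 1/(-10 + b))
(n(-10) + 12/(-1))*O(4) = (1/(-10 - 10) + 12/(-1))*4 = (1/(-20) - 1*12)*4 = (-1/20 - 12)*4 = -241/20*4 = -241/5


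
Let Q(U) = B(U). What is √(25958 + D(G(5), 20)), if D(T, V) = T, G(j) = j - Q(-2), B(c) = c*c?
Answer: √25959 ≈ 161.12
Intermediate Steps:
B(c) = c²
Q(U) = U²
G(j) = -4 + j (G(j) = j - 1*(-2)² = j - 1*4 = j - 4 = -4 + j)
√(25958 + D(G(5), 20)) = √(25958 + (-4 + 5)) = √(25958 + 1) = √25959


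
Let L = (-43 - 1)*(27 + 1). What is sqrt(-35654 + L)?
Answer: I*sqrt(36886) ≈ 192.06*I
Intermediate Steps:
L = -1232 (L = -44*28 = -1232)
sqrt(-35654 + L) = sqrt(-35654 - 1232) = sqrt(-36886) = I*sqrt(36886)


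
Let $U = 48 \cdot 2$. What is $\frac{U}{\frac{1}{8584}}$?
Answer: $824064$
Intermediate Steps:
$U = 96$
$\frac{U}{\frac{1}{8584}} = \frac{96}{\frac{1}{8584}} = 96 \frac{1}{\frac{1}{8584}} = 96 \cdot 8584 = 824064$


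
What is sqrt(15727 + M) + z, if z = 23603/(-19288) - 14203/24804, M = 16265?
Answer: -214849069/119604888 + 2*sqrt(7998) ≈ 177.07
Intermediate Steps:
z = -214849069/119604888 (z = 23603*(-1/19288) - 14203*1/24804 = -23603/19288 - 14203/24804 = -214849069/119604888 ≈ -1.7963)
sqrt(15727 + M) + z = sqrt(15727 + 16265) - 214849069/119604888 = sqrt(31992) - 214849069/119604888 = 2*sqrt(7998) - 214849069/119604888 = -214849069/119604888 + 2*sqrt(7998)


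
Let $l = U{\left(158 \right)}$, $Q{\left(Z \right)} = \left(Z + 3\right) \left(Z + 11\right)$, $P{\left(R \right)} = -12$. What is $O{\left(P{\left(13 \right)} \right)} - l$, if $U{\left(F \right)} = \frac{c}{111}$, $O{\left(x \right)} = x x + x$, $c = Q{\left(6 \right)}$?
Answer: $\frac{4833}{37} \approx 130.62$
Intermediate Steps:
$Q{\left(Z \right)} = \left(3 + Z\right) \left(11 + Z\right)$
$c = 153$ ($c = 33 + 6^{2} + 14 \cdot 6 = 33 + 36 + 84 = 153$)
$O{\left(x \right)} = x + x^{2}$ ($O{\left(x \right)} = x^{2} + x = x + x^{2}$)
$U{\left(F \right)} = \frac{51}{37}$ ($U{\left(F \right)} = \frac{153}{111} = 153 \cdot \frac{1}{111} = \frac{51}{37}$)
$l = \frac{51}{37} \approx 1.3784$
$O{\left(P{\left(13 \right)} \right)} - l = - 12 \left(1 - 12\right) - \frac{51}{37} = \left(-12\right) \left(-11\right) - \frac{51}{37} = 132 - \frac{51}{37} = \frac{4833}{37}$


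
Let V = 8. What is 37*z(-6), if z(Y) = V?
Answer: 296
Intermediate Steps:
z(Y) = 8
37*z(-6) = 37*8 = 296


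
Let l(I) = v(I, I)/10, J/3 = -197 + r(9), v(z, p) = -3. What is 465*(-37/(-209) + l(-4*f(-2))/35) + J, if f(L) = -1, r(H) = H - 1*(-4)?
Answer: -6929721/14630 ≈ -473.67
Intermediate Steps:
r(H) = 4 + H (r(H) = H + 4 = 4 + H)
J = -552 (J = 3*(-197 + (4 + 9)) = 3*(-197 + 13) = 3*(-184) = -552)
l(I) = -3/10
465*(-37/(-209) + l(-4*f(-2))/35) + J = 465*(-37/(-209) - 3/10/35) - 552 = 465*(-37*(-1/209) - 3/10*1/35) - 552 = 465*(37/209 - 3/350) - 552 = 465*(12323/73150) - 552 = 1146039/14630 - 552 = -6929721/14630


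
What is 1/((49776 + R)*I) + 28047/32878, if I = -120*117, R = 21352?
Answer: 823787507993/965682095040 ≈ 0.85306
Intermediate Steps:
I = -14040
1/((49776 + R)*I) + 28047/32878 = 1/((49776 + 21352)*(-14040)) + 28047/32878 = -1/14040/71128 + 28047*(1/32878) = (1/71128)*(-1/14040) + 28047/32878 = -1/998637120 + 28047/32878 = 823787507993/965682095040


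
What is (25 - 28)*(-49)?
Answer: 147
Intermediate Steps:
(25 - 28)*(-49) = -3*(-49) = 147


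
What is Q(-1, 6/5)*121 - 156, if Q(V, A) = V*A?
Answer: -1506/5 ≈ -301.20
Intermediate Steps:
Q(V, A) = A*V
Q(-1, 6/5)*121 - 156 = ((6/5)*(-1))*121 - 156 = -6/5*121 - 156 = -726/5 - 156 = -1506/5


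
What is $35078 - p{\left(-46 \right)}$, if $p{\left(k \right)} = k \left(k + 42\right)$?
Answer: $34894$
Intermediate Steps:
$p{\left(k \right)} = k \left(42 + k\right)$
$35078 - p{\left(-46 \right)} = 35078 - - 46 \left(42 - 46\right) = 35078 - \left(-46\right) \left(-4\right) = 35078 - 184 = 34894$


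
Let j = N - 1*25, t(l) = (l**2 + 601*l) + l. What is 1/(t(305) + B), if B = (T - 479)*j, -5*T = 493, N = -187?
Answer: 5/1995431 ≈ 2.5057e-6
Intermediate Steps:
t(l) = l**2 + 602*l
T = -493/5 (T = -1/5*493 = -493/5 ≈ -98.600)
j = -212 (j = -187 - 1*25 = -187 - 25 = -212)
B = 612256/5 (B = (-493/5 - 479)*(-212) = -2888/5*(-212) = 612256/5 ≈ 1.2245e+5)
1/(t(305) + B) = 1/(305*(602 + 305) + 612256/5) = 1/(305*907 + 612256/5) = 1/(276635 + 612256/5) = 1/(1995431/5) = 5/1995431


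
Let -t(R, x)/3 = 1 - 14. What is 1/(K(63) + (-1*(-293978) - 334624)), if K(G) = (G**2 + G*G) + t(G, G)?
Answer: -1/32669 ≈ -3.0610e-5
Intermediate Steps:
t(R, x) = 39 (t(R, x) = -3*(1 - 14) = -3*(-13) = 39)
K(G) = 39 + 2*G**2 (K(G) = (G**2 + G*G) + 39 = (G**2 + G**2) + 39 = 2*G**2 + 39 = 39 + 2*G**2)
1/(K(63) + (-1*(-293978) - 334624)) = 1/((39 + 2*63**2) + (-1*(-293978) - 334624)) = 1/((39 + 2*3969) + (293978 - 334624)) = 1/((39 + 7938) - 40646) = 1/(7977 - 40646) = 1/(-32669) = -1/32669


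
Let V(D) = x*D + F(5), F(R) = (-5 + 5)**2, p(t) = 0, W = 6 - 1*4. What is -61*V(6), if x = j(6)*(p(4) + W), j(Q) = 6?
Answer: -4392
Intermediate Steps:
W = 2 (W = 6 - 4 = 2)
F(R) = 0 (F(R) = 0**2 = 0)
x = 12 (x = 6*(0 + 2) = 6*2 = 12)
V(D) = 12*D (V(D) = 12*D + 0 = 12*D)
-61*V(6) = -732*6 = -61*72 = -4392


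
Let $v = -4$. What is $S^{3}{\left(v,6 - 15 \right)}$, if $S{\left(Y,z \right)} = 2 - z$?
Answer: $1331$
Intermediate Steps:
$S^{3}{\left(v,6 - 15 \right)} = \left(2 - \left(6 - 15\right)\right)^{3} = \left(2 - -9\right)^{3} = \left(2 + 9\right)^{3} = 11^{3} = 1331$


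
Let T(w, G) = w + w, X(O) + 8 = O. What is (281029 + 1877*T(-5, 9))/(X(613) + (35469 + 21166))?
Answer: 262259/57240 ≈ 4.5817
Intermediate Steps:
X(O) = -8 + O
T(w, G) = 2*w
(281029 + 1877*T(-5, 9))/(X(613) + (35469 + 21166)) = (281029 + 1877*(2*(-5)))/((-8 + 613) + (35469 + 21166)) = (281029 + 1877*(-10))/(605 + 56635) = (281029 - 18770)/57240 = 262259*(1/57240) = 262259/57240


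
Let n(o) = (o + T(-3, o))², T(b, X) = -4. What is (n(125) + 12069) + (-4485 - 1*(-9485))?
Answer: 31710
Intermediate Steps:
n(o) = (-4 + o)² (n(o) = (o - 4)² = (-4 + o)²)
(n(125) + 12069) + (-4485 - 1*(-9485)) = ((-4 + 125)² + 12069) + (-4485 - 1*(-9485)) = (121² + 12069) + (-4485 + 9485) = (14641 + 12069) + 5000 = 26710 + 5000 = 31710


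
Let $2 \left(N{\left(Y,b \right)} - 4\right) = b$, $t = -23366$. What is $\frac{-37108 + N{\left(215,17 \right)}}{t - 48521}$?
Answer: $\frac{74191}{143774} \approx 0.51603$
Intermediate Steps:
$N{\left(Y,b \right)} = 4 + \frac{b}{2}$
$\frac{-37108 + N{\left(215,17 \right)}}{t - 48521} = \frac{-37108 + \left(4 + \frac{1}{2} \cdot 17\right)}{-23366 - 48521} = \frac{-37108 + \left(4 + \frac{17}{2}\right)}{-71887} = \left(-37108 + \frac{25}{2}\right) \left(- \frac{1}{71887}\right) = \left(- \frac{74191}{2}\right) \left(- \frac{1}{71887}\right) = \frac{74191}{143774}$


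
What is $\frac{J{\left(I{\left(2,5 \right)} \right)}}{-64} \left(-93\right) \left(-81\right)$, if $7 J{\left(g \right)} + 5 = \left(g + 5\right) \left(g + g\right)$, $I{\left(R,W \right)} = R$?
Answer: $- \frac{173259}{448} \approx -386.74$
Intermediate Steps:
$J{\left(g \right)} = - \frac{5}{7} + \frac{2 g \left(5 + g\right)}{7}$ ($J{\left(g \right)} = - \frac{5}{7} + \frac{\left(g + 5\right) \left(g + g\right)}{7} = - \frac{5}{7} + \frac{\left(5 + g\right) 2 g}{7} = - \frac{5}{7} + \frac{2 g \left(5 + g\right)}{7}$)
$\frac{J{\left(I{\left(2,5 \right)} \right)}}{-64} \left(-93\right) \left(-81\right) = \frac{- \frac{5}{7} + \frac{2 \cdot 2^{2}}{7} + \frac{10}{7} \cdot 2}{-64} \left(-93\right) \left(-81\right) = \left(- \frac{5}{7} + \frac{2}{7} \cdot 4 + \frac{20}{7}\right) \left(- \frac{1}{64}\right) \left(-93\right) \left(-81\right) = \left(- \frac{5}{7} + \frac{8}{7} + \frac{20}{7}\right) \left(- \frac{1}{64}\right) \left(-93\right) \left(-81\right) = \frac{23}{7} \left(- \frac{1}{64}\right) \left(-93\right) \left(-81\right) = \left(- \frac{23}{448}\right) \left(-93\right) \left(-81\right) = \frac{2139}{448} \left(-81\right) = - \frac{173259}{448}$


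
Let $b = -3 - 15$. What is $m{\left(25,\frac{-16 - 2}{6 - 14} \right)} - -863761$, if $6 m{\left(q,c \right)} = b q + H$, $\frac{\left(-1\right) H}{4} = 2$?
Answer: $\frac{2591054}{3} \approx 8.6369 \cdot 10^{5}$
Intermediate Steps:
$H = -8$ ($H = \left(-4\right) 2 = -8$)
$b = -18$ ($b = -3 - 15 = -18$)
$m{\left(q,c \right)} = - \frac{4}{3} - 3 q$ ($m{\left(q,c \right)} = \frac{- 18 q - 8}{6} = \frac{-8 - 18 q}{6} = - \frac{4}{3} - 3 q$)
$m{\left(25,\frac{-16 - 2}{6 - 14} \right)} - -863761 = \left(- \frac{4}{3} - 75\right) - -863761 = \left(- \frac{4}{3} - 75\right) + 863761 = - \frac{229}{3} + 863761 = \frac{2591054}{3}$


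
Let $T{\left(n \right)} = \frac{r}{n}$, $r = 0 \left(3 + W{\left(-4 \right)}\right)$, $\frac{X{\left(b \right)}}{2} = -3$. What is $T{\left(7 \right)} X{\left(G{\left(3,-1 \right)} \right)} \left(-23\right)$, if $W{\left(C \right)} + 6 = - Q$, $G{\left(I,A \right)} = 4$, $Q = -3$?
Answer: $0$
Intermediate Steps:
$X{\left(b \right)} = -6$ ($X{\left(b \right)} = 2 \left(-3\right) = -6$)
$W{\left(C \right)} = -3$ ($W{\left(C \right)} = -6 - -3 = -6 + 3 = -3$)
$r = 0$ ($r = 0 \left(3 - 3\right) = 0 \cdot 0 = 0$)
$T{\left(n \right)} = 0$ ($T{\left(n \right)} = \frac{0}{n} = 0$)
$T{\left(7 \right)} X{\left(G{\left(3,-1 \right)} \right)} \left(-23\right) = 0 \left(-6\right) \left(-23\right) = 0 \left(-23\right) = 0$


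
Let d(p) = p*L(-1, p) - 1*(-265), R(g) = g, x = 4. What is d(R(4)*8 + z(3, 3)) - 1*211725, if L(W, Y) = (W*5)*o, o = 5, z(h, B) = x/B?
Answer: -636880/3 ≈ -2.1229e+5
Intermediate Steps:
z(h, B) = 4/B
L(W, Y) = 25*W (L(W, Y) = (W*5)*5 = (5*W)*5 = 25*W)
d(p) = 265 - 25*p (d(p) = p*(25*(-1)) - 1*(-265) = p*(-25) + 265 = -25*p + 265 = 265 - 25*p)
d(R(4)*8 + z(3, 3)) - 1*211725 = (265 - 25*(4*8 + 4/3)) - 1*211725 = (265 - 25*(32 + 4*(⅓))) - 211725 = (265 - 25*(32 + 4/3)) - 211725 = (265 - 25*100/3) - 211725 = (265 - 2500/3) - 211725 = -1705/3 - 211725 = -636880/3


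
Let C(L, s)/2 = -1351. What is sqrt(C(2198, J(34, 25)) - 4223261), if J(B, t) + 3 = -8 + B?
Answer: I*sqrt(4225963) ≈ 2055.7*I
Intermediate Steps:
J(B, t) = -11 + B (J(B, t) = -3 + (-8 + B) = -11 + B)
C(L, s) = -2702 (C(L, s) = 2*(-1351) = -2702)
sqrt(C(2198, J(34, 25)) - 4223261) = sqrt(-2702 - 4223261) = sqrt(-4225963) = I*sqrt(4225963)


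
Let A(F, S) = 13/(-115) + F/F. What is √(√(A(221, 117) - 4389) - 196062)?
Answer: √(-2592919950 + 115*I*√58032795)/115 ≈ 0.074802 + 442.79*I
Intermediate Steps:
A(F, S) = 102/115 (A(F, S) = 13*(-1/115) + 1 = -13/115 + 1 = 102/115)
√(√(A(221, 117) - 4389) - 196062) = √(√(102/115 - 4389) - 196062) = √(√(-504633/115) - 196062) = √(I*√58032795/115 - 196062) = √(-196062 + I*√58032795/115)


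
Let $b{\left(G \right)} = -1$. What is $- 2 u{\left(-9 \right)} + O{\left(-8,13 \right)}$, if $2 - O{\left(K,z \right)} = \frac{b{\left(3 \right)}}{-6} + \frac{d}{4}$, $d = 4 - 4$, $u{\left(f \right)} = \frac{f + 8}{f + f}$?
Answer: $\frac{31}{18} \approx 1.7222$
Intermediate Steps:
$u{\left(f \right)} = \frac{8 + f}{2 f}$
$d = 0$
$O{\left(K,z \right)} = \frac{11}{6}$ ($O{\left(K,z \right)} = 2 - \left(- \frac{1}{-6} + \frac{0}{4}\right) = 2 - \left(\left(-1\right) \left(- \frac{1}{6}\right) + 0 \cdot \frac{1}{4}\right) = 2 - \left(\frac{1}{6} + 0\right) = 2 - \frac{1}{6} = \frac{11}{6}$)
$- 2 u{\left(-9 \right)} + O{\left(-8,13 \right)} = - 2 \frac{8 - 9}{2 \left(-9\right)} + \frac{11}{6} = - 2 \cdot \frac{1}{2} \left(- \frac{1}{9}\right) \left(-1\right) + \frac{11}{6} = \left(-2\right) \frac{1}{18} + \frac{11}{6} = - \frac{1}{9} + \frac{11}{6} = \frac{31}{18}$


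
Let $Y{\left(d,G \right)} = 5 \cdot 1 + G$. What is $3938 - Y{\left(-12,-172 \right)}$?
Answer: $4105$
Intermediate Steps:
$Y{\left(d,G \right)} = 5 + G$
$3938 - Y{\left(-12,-172 \right)} = 3938 - \left(5 - 172\right) = 3938 - -167 = 3938 + 167 = 4105$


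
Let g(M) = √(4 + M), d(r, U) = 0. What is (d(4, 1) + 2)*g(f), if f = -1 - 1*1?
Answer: 2*√2 ≈ 2.8284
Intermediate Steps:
f = -2 (f = -1 - 1 = -2)
(d(4, 1) + 2)*g(f) = (0 + 2)*√(4 - 2) = 2*√2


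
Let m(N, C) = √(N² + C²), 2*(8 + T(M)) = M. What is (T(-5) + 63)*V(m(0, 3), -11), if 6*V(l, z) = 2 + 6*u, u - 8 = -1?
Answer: 385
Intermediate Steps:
u = 7 (u = 8 - 1 = 7)
T(M) = -8 + M/2
m(N, C) = √(C² + N²)
V(l, z) = 22/3 (V(l, z) = (2 + 6*7)/6 = (2 + 42)/6 = (⅙)*44 = 22/3)
(T(-5) + 63)*V(m(0, 3), -11) = ((-8 + (½)*(-5)) + 63)*(22/3) = ((-8 - 5/2) + 63)*(22/3) = (-21/2 + 63)*(22/3) = (105/2)*(22/3) = 385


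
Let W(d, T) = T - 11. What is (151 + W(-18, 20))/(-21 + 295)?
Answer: 80/137 ≈ 0.58394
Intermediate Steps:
W(d, T) = -11 + T
(151 + W(-18, 20))/(-21 + 295) = (151 + (-11 + 20))/(-21 + 295) = (151 + 9)/274 = 160*(1/274) = 80/137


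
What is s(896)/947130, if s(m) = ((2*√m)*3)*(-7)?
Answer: -56*√14/157855 ≈ -0.0013274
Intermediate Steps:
s(m) = -42*√m (s(m) = (6*√m)*(-7) = -42*√m)
s(896)/947130 = -336*√14/947130 = -336*√14*(1/947130) = -56*√14/157855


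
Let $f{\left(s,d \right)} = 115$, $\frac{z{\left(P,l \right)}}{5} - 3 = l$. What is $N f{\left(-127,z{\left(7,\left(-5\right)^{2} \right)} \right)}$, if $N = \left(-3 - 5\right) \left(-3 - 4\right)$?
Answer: $6440$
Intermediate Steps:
$z{\left(P,l \right)} = 15 + 5 l$
$N = 56$ ($N = \left(-8\right) \left(-7\right) = 56$)
$N f{\left(-127,z{\left(7,\left(-5\right)^{2} \right)} \right)} = 56 \cdot 115 = 6440$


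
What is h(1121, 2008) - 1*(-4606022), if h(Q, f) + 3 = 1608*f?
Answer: 7834883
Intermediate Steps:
h(Q, f) = -3 + 1608*f
h(1121, 2008) - 1*(-4606022) = (-3 + 1608*2008) - 1*(-4606022) = (-3 + 3228864) + 4606022 = 3228861 + 4606022 = 7834883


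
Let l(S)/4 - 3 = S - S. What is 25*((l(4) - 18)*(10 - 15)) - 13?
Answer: 737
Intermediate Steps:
l(S) = 12 (l(S) = 12 + 4*(S - S) = 12 + 4*0 = 12 + 0 = 12)
25*((l(4) - 18)*(10 - 15)) - 13 = 25*((12 - 18)*(10 - 15)) - 13 = 25*(-6*(-5)) - 13 = 25*30 - 13 = 750 - 13 = 737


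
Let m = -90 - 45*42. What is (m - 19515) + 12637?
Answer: -8858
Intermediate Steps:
m = -1980 (m = -90 - 1890 = -1980)
(m - 19515) + 12637 = (-1980 - 19515) + 12637 = -21495 + 12637 = -8858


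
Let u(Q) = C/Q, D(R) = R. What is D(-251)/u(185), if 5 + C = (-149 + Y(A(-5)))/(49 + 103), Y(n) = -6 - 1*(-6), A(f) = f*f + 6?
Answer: 7058120/909 ≈ 7764.7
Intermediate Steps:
A(f) = 6 + f**2 (A(f) = f**2 + 6 = 6 + f**2)
Y(n) = 0 (Y(n) = -6 + 6 = 0)
C = -909/152 (C = -5 + (-149 + 0)/(49 + 103) = -5 - 149/152 = -909/152 ≈ -5.9803)
u(Q) = -909/(152*Q)
D(-251)/u(185) = -251/((-909/152/185)) = -251/((-909/152*1/185)) = -251/(-909/28120) = -251*(-28120/909) = 7058120/909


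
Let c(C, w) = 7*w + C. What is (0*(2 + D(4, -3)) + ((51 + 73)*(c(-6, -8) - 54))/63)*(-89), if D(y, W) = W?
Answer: 1280176/63 ≈ 20320.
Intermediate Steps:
c(C, w) = C + 7*w
(0*(2 + D(4, -3)) + ((51 + 73)*(c(-6, -8) - 54))/63)*(-89) = (0*(2 - 3) + ((51 + 73)*((-6 + 7*(-8)) - 54))/63)*(-89) = (0*(-1) + (124*((-6 - 56) - 54))*(1/63))*(-89) = (0 + (124*(-62 - 54))*(1/63))*(-89) = (0 + (124*(-116))*(1/63))*(-89) = (0 - 14384*1/63)*(-89) = (0 - 14384/63)*(-89) = -14384/63*(-89) = 1280176/63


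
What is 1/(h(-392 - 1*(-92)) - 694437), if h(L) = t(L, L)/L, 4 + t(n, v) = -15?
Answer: -300/208331081 ≈ -1.4400e-6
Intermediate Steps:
t(n, v) = -19 (t(n, v) = -4 - 15 = -19)
h(L) = -19/L
1/(h(-392 - 1*(-92)) - 694437) = 1/(-19/(-392 - 1*(-92)) - 694437) = 1/(-19/(-392 + 92) - 694437) = 1/(-19/(-300) - 694437) = 1/(-19*(-1/300) - 694437) = 1/(19/300 - 694437) = 1/(-208331081/300) = -300/208331081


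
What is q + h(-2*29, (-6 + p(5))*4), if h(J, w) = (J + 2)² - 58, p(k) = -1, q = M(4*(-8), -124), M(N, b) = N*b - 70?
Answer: 6976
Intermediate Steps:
M(N, b) = -70 + N*b
q = 3898 (q = -70 + (4*(-8))*(-124) = -70 - 32*(-124) = -70 + 3968 = 3898)
h(J, w) = -58 + (2 + J)² (h(J, w) = (2 + J)² - 58 = -58 + (2 + J)²)
q + h(-2*29, (-6 + p(5))*4) = 3898 + (-58 + (2 - 2*29)²) = 3898 + (-58 + (2 - 58)²) = 3898 + (-58 + (-56)²) = 3898 + (-58 + 3136) = 3898 + 3078 = 6976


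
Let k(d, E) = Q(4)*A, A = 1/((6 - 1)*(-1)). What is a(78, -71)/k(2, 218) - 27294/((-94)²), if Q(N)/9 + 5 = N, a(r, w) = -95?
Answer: -2221373/39762 ≈ -55.867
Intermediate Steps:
Q(N) = -45 + 9*N
A = -⅕ (A = 1/(5*(-1)) = 1/(-5) = -⅕ ≈ -0.20000)
k(d, E) = 9/5 (k(d, E) = (-45 + 9*4)*(-⅕) = (-45 + 36)*(-⅕) = -9*(-⅕) = 9/5)
a(78, -71)/k(2, 218) - 27294/((-94)²) = -95/9/5 - 27294/((-94)²) = -95*5/9 - 27294/8836 = -475/9 - 27294*1/8836 = -475/9 - 13647/4418 = -2221373/39762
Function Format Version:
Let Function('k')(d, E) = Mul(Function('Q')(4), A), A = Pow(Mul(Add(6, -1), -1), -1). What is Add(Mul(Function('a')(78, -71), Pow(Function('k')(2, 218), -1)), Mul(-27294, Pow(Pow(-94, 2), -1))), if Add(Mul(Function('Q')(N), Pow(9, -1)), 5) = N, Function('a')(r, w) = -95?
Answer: Rational(-2221373, 39762) ≈ -55.867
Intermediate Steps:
Function('Q')(N) = Add(-45, Mul(9, N))
A = Rational(-1, 5) (A = Pow(Mul(5, -1), -1) = Pow(-5, -1) = Rational(-1, 5) ≈ -0.20000)
Function('k')(d, E) = Rational(9, 5) (Function('k')(d, E) = Mul(Add(-45, Mul(9, 4)), Rational(-1, 5)) = Mul(Add(-45, 36), Rational(-1, 5)) = Mul(-9, Rational(-1, 5)) = Rational(9, 5))
Add(Mul(Function('a')(78, -71), Pow(Function('k')(2, 218), -1)), Mul(-27294, Pow(Pow(-94, 2), -1))) = Add(Mul(-95, Pow(Rational(9, 5), -1)), Mul(-27294, Pow(Pow(-94, 2), -1))) = Add(Mul(-95, Rational(5, 9)), Mul(-27294, Pow(8836, -1))) = Add(Rational(-475, 9), Mul(-27294, Rational(1, 8836))) = Add(Rational(-475, 9), Rational(-13647, 4418)) = Rational(-2221373, 39762)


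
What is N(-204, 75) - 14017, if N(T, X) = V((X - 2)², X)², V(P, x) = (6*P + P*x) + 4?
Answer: 186324298392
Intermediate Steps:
V(P, x) = 4 + 6*P + P*x
N(T, X) = (4 + 6*(-2 + X)² + X*(-2 + X)²)² (N(T, X) = (4 + 6*(X - 2)² + (X - 2)²*X)² = (4 + 6*(-2 + X)² + (-2 + X)²*X)² = (4 + 6*(-2 + X)² + X*(-2 + X)²)²)
N(-204, 75) - 14017 = (4 + 6*(-2 + 75)² + 75*(-2 + 75)²)² - 14017 = (4 + 6*73² + 75*73²)² - 14017 = (4 + 6*5329 + 75*5329)² - 14017 = (4 + 31974 + 399675)² - 14017 = 431653² - 14017 = 186324312409 - 14017 = 186324298392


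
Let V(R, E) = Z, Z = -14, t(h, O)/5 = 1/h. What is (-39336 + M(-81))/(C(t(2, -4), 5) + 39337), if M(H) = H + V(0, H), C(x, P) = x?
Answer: -78862/78679 ≈ -1.0023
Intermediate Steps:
t(h, O) = 5/h
V(R, E) = -14
M(H) = -14 + H (M(H) = H - 14 = -14 + H)
(-39336 + M(-81))/(C(t(2, -4), 5) + 39337) = (-39336 + (-14 - 81))/(5/2 + 39337) = (-39336 - 95)/(5*(½) + 39337) = -39431/(5/2 + 39337) = -39431/78679/2 = -39431*2/78679 = -78862/78679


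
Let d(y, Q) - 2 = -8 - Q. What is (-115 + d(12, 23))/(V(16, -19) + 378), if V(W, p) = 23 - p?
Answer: -12/35 ≈ -0.34286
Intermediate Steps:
d(y, Q) = -6 - Q (d(y, Q) = 2 + (-8 - Q) = -6 - Q)
(-115 + d(12, 23))/(V(16, -19) + 378) = (-115 + (-6 - 1*23))/((23 - 1*(-19)) + 378) = (-115 + (-6 - 23))/((23 + 19) + 378) = (-115 - 29)/(42 + 378) = -144/420 = -144*1/420 = -12/35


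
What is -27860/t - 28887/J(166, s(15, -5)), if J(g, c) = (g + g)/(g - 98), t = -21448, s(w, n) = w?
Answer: -376083929/63578 ≈ -5915.3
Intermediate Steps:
J(g, c) = 2*g/(-98 + g) (J(g, c) = (2*g)/(-98 + g) = 2*g/(-98 + g))
-27860/t - 28887/J(166, s(15, -5)) = -27860/(-21448) - 28887/(2*166/(-98 + 166)) = -27860*(-1/21448) - 28887/(2*166/68) = 995/766 - 28887/(2*166*(1/68)) = 995/766 - 28887/83/17 = 995/766 - 28887*17/83 = 995/766 - 491079/83 = -376083929/63578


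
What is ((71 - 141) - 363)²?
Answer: 187489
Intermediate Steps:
((71 - 141) - 363)² = (-70 - 363)² = (-433)² = 187489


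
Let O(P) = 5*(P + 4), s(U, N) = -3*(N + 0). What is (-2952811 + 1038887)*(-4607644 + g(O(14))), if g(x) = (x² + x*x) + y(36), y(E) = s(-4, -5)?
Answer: 8787646157396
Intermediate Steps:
s(U, N) = -3*N
y(E) = 15 (y(E) = -3*(-5) = 15)
O(P) = 20 + 5*P (O(P) = 5*(4 + P) = 20 + 5*P)
g(x) = 15 + 2*x² (g(x) = (x² + x*x) + 15 = (x² + x²) + 15 = 2*x² + 15 = 15 + 2*x²)
(-2952811 + 1038887)*(-4607644 + g(O(14))) = (-2952811 + 1038887)*(-4607644 + (15 + 2*(20 + 5*14)²)) = -1913924*(-4607644 + (15 + 2*(20 + 70)²)) = -1913924*(-4607644 + (15 + 2*90²)) = -1913924*(-4607644 + (15 + 2*8100)) = -1913924*(-4607644 + (15 + 16200)) = -1913924*(-4607644 + 16215) = -1913924*(-4591429) = 8787646157396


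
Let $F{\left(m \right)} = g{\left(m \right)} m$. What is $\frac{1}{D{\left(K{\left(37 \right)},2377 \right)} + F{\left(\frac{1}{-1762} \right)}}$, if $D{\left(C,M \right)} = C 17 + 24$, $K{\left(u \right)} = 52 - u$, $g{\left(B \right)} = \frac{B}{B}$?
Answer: $\frac{1762}{491597} \approx 0.0035842$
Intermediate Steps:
$g{\left(B \right)} = 1$
$D{\left(C,M \right)} = 24 + 17 C$ ($D{\left(C,M \right)} = 17 C + 24 = 24 + 17 C$)
$F{\left(m \right)} = m$ ($F{\left(m \right)} = 1 m = m$)
$\frac{1}{D{\left(K{\left(37 \right)},2377 \right)} + F{\left(\frac{1}{-1762} \right)}} = \frac{1}{\left(24 + 17 \left(52 - 37\right)\right) + \frac{1}{-1762}} = \frac{1}{\left(24 + 17 \left(52 - 37\right)\right) - \frac{1}{1762}} = \frac{1}{\left(24 + 17 \cdot 15\right) - \frac{1}{1762}} = \frac{1}{\left(24 + 255\right) - \frac{1}{1762}} = \frac{1}{279 - \frac{1}{1762}} = \frac{1}{\frac{491597}{1762}} = \frac{1762}{491597}$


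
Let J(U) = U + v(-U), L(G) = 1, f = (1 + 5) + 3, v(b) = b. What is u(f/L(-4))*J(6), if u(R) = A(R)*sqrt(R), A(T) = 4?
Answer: 0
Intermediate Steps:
f = 9 (f = 6 + 3 = 9)
J(U) = 0 (J(U) = U - U = 0)
u(R) = 4*sqrt(R)
u(f/L(-4))*J(6) = (4*sqrt(9/1))*0 = (4*sqrt(9*1))*0 = (4*sqrt(9))*0 = (4*3)*0 = 12*0 = 0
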